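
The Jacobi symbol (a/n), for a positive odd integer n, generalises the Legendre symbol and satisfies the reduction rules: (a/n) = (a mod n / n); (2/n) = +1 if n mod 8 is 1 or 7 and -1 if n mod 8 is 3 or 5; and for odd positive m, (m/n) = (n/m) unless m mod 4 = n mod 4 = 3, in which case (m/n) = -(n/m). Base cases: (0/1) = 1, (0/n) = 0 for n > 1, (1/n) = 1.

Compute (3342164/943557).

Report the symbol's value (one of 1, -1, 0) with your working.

-1

(3342164/943557): 3342164 mod 943557 = 511493, so (3342164/943557) = (511493/943557)
flip (511493/943557) -> (943557/511493): both odd, 511493 mod 4 = 1, 943557 mod 4 = 1, so the flip contributes +1; sign now +1
(943557/511493): 943557 mod 511493 = 432064, so (943557/511493) = (432064/511493)
factor out 2^6: 432064 = 2^6·6751; with 511493 mod 8 = 5, (2/511493) = -1; sign now +1; continue with (6751/511493)
flip (6751/511493) -> (511493/6751): both odd, 6751 mod 4 = 3, 511493 mod 4 = 1, so the flip contributes +1; sign now +1
(511493/6751): 511493 mod 6751 = 5168, so (511493/6751) = (5168/6751)
factor out 2^4: 5168 = 2^4·323; with 6751 mod 8 = 7, (2/6751) = +1; sign now +1; continue with (323/6751)
flip (323/6751) -> (6751/323): both odd, 323 mod 4 = 3, 6751 mod 4 = 3, so the flip contributes -1; sign now -1
(6751/323): 6751 mod 323 = 291, so (6751/323) = (291/323)
flip (291/323) -> (323/291): both odd, 291 mod 4 = 3, 323 mod 4 = 3, so the flip contributes -1; sign now +1
(323/291): 323 mod 291 = 32, so (323/291) = (32/291)
factor out 2^5: 32 = 2^5·1; with 291 mod 8 = 3, (2/291) = -1; sign now -1; continue with (1/291)
reached (1/291) = 1, so the symbol is -1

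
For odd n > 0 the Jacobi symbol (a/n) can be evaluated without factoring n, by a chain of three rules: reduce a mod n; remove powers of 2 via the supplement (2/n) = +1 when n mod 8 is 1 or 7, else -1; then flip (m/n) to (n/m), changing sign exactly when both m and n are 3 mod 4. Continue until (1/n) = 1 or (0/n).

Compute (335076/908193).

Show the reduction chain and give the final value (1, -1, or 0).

335076 = 2^2·83769; (2/908193) = +1 since 908193 mod 8 = 1, so (335076/908193) = (+1)^2·(83769/908193); sign now +1
reciprocity: (83769/908193) = +1·(908193/83769) since 83769 mod 4 = 1, 908193 mod 4 = 1; sign now +1
(908193/83769) = (70503/83769)   [reduce mod 83769]
reciprocity: (70503/83769) = +1·(83769/70503) since 70503 mod 4 = 3, 83769 mod 4 = 1; sign now +1
(83769/70503) = (13266/70503)   [reduce mod 70503]
13266 = 2^1·6633; (2/70503) = +1 since 70503 mod 8 = 7, so (13266/70503) = (+1)^1·(6633/70503); sign now +1
reciprocity: (6633/70503) = +1·(70503/6633) since 6633 mod 4 = 1, 70503 mod 4 = 3; sign now +1
(70503/6633) = (4173/6633)   [reduce mod 6633]
reciprocity: (4173/6633) = +1·(6633/4173) since 4173 mod 4 = 1, 6633 mod 4 = 1; sign now +1
(6633/4173) = (2460/4173)   [reduce mod 4173]
2460 = 2^2·615; (2/4173) = -1 since 4173 mod 8 = 5, so (2460/4173) = (-1)^2·(615/4173); sign now +1
reciprocity: (615/4173) = +1·(4173/615) since 615 mod 4 = 3, 4173 mod 4 = 1; sign now +1
(4173/615) = (483/615)   [reduce mod 615]
reciprocity: (483/615) = -1·(615/483) since 483 mod 4 = 3, 615 mod 4 = 3; sign now -1
(615/483) = (132/483)   [reduce mod 483]
132 = 2^2·33; (2/483) = -1 since 483 mod 8 = 3, so (132/483) = (-1)^2·(33/483); sign now -1
reciprocity: (33/483) = +1·(483/33) since 33 mod 4 = 1, 483 mod 4 = 3; sign now -1
(483/33) = (21/33)   [reduce mod 33]
reciprocity: (21/33) = +1·(33/21) since 21 mod 4 = 1, 33 mod 4 = 1; sign now -1
(33/21) = (12/21)   [reduce mod 21]
12 = 2^2·3; (2/21) = -1 since 21 mod 8 = 5, so (12/21) = (-1)^2·(3/21); sign now -1
reciprocity: (3/21) = +1·(21/3) since 3 mod 4 = 3, 21 mod 4 = 1; sign now -1
(21/3) = (0/3)   [reduce mod 3]
(0/3) = 0   [gcd(a, n) > 1]; final value = 0

0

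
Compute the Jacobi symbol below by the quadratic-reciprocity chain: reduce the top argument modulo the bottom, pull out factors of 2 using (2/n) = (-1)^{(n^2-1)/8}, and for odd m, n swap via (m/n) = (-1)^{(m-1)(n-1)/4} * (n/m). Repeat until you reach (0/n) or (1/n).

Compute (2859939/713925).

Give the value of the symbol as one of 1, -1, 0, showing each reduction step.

(2859939/713925) = (4239/713925)   [reduce mod 713925]
reciprocity: (4239/713925) = +1·(713925/4239) since 4239 mod 4 = 3, 713925 mod 4 = 1; sign now +1
(713925/4239) = (1773/4239)   [reduce mod 4239]
reciprocity: (1773/4239) = +1·(4239/1773) since 1773 mod 4 = 1, 4239 mod 4 = 3; sign now +1
(4239/1773) = (693/1773)   [reduce mod 1773]
reciprocity: (693/1773) = +1·(1773/693) since 693 mod 4 = 1, 1773 mod 4 = 1; sign now +1
(1773/693) = (387/693)   [reduce mod 693]
reciprocity: (387/693) = +1·(693/387) since 387 mod 4 = 3, 693 mod 4 = 1; sign now +1
(693/387) = (306/387)   [reduce mod 387]
306 = 2^1·153; (2/387) = -1 since 387 mod 8 = 3, so (306/387) = (-1)^1·(153/387); sign now -1
reciprocity: (153/387) = +1·(387/153) since 153 mod 4 = 1, 387 mod 4 = 3; sign now -1
(387/153) = (81/153)   [reduce mod 153]
reciprocity: (81/153) = +1·(153/81) since 81 mod 4 = 1, 153 mod 4 = 1; sign now -1
(153/81) = (72/81)   [reduce mod 81]
72 = 2^3·9; (2/81) = +1 since 81 mod 8 = 1, so (72/81) = (+1)^3·(9/81); sign now -1
reciprocity: (9/81) = +1·(81/9) since 9 mod 4 = 1, 81 mod 4 = 1; sign now -1
(81/9) = (0/9)   [reduce mod 9]
(0/9) = 0   [gcd(a, n) > 1]; final value = 0

0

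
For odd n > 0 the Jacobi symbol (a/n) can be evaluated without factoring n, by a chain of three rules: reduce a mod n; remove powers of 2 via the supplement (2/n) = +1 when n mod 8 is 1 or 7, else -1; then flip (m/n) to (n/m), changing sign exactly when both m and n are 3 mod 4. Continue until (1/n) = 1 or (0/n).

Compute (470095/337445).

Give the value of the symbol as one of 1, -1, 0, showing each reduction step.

(470095/337445) = (132650/337445)   [reduce mod 337445]
132650 = 2^1·66325; (2/337445) = -1 since 337445 mod 8 = 5, so (132650/337445) = (-1)^1·(66325/337445); sign now -1
reciprocity: (66325/337445) = +1·(337445/66325) since 66325 mod 4 = 1, 337445 mod 4 = 1; sign now -1
(337445/66325) = (5820/66325)   [reduce mod 66325]
5820 = 2^2·1455; (2/66325) = -1 since 66325 mod 8 = 5, so (5820/66325) = (-1)^2·(1455/66325); sign now -1
reciprocity: (1455/66325) = +1·(66325/1455) since 1455 mod 4 = 3, 66325 mod 4 = 1; sign now -1
(66325/1455) = (850/1455)   [reduce mod 1455]
850 = 2^1·425; (2/1455) = +1 since 1455 mod 8 = 7, so (850/1455) = (+1)^1·(425/1455); sign now -1
reciprocity: (425/1455) = +1·(1455/425) since 425 mod 4 = 1, 1455 mod 4 = 3; sign now -1
(1455/425) = (180/425)   [reduce mod 425]
180 = 2^2·45; (2/425) = +1 since 425 mod 8 = 1, so (180/425) = (+1)^2·(45/425); sign now -1
reciprocity: (45/425) = +1·(425/45) since 45 mod 4 = 1, 425 mod 4 = 1; sign now -1
(425/45) = (20/45)   [reduce mod 45]
20 = 2^2·5; (2/45) = -1 since 45 mod 8 = 5, so (20/45) = (-1)^2·(5/45); sign now -1
reciprocity: (5/45) = +1·(45/5) since 5 mod 4 = 1, 45 mod 4 = 1; sign now -1
(45/5) = (0/5)   [reduce mod 5]
(0/5) = 0   [gcd(a, n) > 1]; final value = 0

0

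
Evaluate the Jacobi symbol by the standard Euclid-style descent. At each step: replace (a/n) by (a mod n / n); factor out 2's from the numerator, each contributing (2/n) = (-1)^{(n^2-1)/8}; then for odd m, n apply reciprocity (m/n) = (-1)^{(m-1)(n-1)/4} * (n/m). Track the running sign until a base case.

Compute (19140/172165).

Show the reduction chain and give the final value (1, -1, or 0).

factor out 2^2: 19140 = 2^2·4785; with 172165 mod 8 = 5, (2/172165) = -1; sign now +1; continue with (4785/172165)
flip (4785/172165) -> (172165/4785): both odd, 4785 mod 4 = 1, 172165 mod 4 = 1, so the flip contributes +1; sign now +1
(172165/4785): 172165 mod 4785 = 4690, so (172165/4785) = (4690/4785)
factor out 2^1: 4690 = 2^1·2345; with 4785 mod 8 = 1, (2/4785) = +1; sign now +1; continue with (2345/4785)
flip (2345/4785) -> (4785/2345): both odd, 2345 mod 4 = 1, 4785 mod 4 = 1, so the flip contributes +1; sign now +1
(4785/2345): 4785 mod 2345 = 95, so (4785/2345) = (95/2345)
flip (95/2345) -> (2345/95): both odd, 95 mod 4 = 3, 2345 mod 4 = 1, so the flip contributes +1; sign now +1
(2345/95): 2345 mod 95 = 65, so (2345/95) = (65/95)
flip (65/95) -> (95/65): both odd, 65 mod 4 = 1, 95 mod 4 = 3, so the flip contributes +1; sign now +1
(95/65): 95 mod 65 = 30, so (95/65) = (30/65)
factor out 2^1: 30 = 2^1·15; with 65 mod 8 = 1, (2/65) = +1; sign now +1; continue with (15/65)
flip (15/65) -> (65/15): both odd, 15 mod 4 = 3, 65 mod 4 = 1, so the flip contributes +1; sign now +1
(65/15): 65 mod 15 = 5, so (65/15) = (5/15)
flip (5/15) -> (15/5): both odd, 5 mod 4 = 1, 15 mod 4 = 3, so the flip contributes +1; sign now +1
(15/5): 15 mod 5 = 0, so (15/5) = (0/5)
reached (0/5); gcd(a, n) > 1, so (0/5) = 0 and the symbol is 0

0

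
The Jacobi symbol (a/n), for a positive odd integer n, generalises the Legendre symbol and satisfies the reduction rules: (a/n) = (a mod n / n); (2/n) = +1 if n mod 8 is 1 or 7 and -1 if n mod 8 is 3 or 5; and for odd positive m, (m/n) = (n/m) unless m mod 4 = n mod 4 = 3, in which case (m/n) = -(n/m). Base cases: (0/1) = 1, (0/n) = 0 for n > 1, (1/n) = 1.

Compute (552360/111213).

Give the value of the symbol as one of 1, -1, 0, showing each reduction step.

(552360/111213) = (107508/111213)   [reduce mod 111213]
107508 = 2^2·26877; (2/111213) = -1 since 111213 mod 8 = 5, so (107508/111213) = (-1)^2·(26877/111213); sign now +1
reciprocity: (26877/111213) = +1·(111213/26877) since 26877 mod 4 = 1, 111213 mod 4 = 1; sign now +1
(111213/26877) = (3705/26877)   [reduce mod 26877]
reciprocity: (3705/26877) = +1·(26877/3705) since 3705 mod 4 = 1, 26877 mod 4 = 1; sign now +1
(26877/3705) = (942/3705)   [reduce mod 3705]
942 = 2^1·471; (2/3705) = +1 since 3705 mod 8 = 1, so (942/3705) = (+1)^1·(471/3705); sign now +1
reciprocity: (471/3705) = +1·(3705/471) since 471 mod 4 = 3, 3705 mod 4 = 1; sign now +1
(3705/471) = (408/471)   [reduce mod 471]
408 = 2^3·51; (2/471) = +1 since 471 mod 8 = 7, so (408/471) = (+1)^3·(51/471); sign now +1
reciprocity: (51/471) = -1·(471/51) since 51 mod 4 = 3, 471 mod 4 = 3; sign now -1
(471/51) = (12/51)   [reduce mod 51]
12 = 2^2·3; (2/51) = -1 since 51 mod 8 = 3, so (12/51) = (-1)^2·(3/51); sign now -1
reciprocity: (3/51) = -1·(51/3) since 3 mod 4 = 3, 51 mod 4 = 3; sign now +1
(51/3) = (0/3)   [reduce mod 3]
(0/3) = 0   [gcd(a, n) > 1]; final value = 0

0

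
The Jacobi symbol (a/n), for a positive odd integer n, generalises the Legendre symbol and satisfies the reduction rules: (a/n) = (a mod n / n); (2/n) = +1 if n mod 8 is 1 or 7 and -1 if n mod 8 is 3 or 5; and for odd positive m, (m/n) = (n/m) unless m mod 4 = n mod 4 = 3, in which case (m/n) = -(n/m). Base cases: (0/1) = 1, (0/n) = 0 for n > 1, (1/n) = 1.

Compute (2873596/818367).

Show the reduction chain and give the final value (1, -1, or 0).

(2873596/818367) = (418495/818367)   [reduce mod 818367]
reciprocity: (418495/818367) = -1·(818367/418495) since 418495 mod 4 = 3, 818367 mod 4 = 3; sign now -1
(818367/418495) = (399872/418495)   [reduce mod 418495]
399872 = 2^9·781; (2/418495) = +1 since 418495 mod 8 = 7, so (399872/418495) = (+1)^9·(781/418495); sign now -1
reciprocity: (781/418495) = +1·(418495/781) since 781 mod 4 = 1, 418495 mod 4 = 3; sign now -1
(418495/781) = (660/781)   [reduce mod 781]
660 = 2^2·165; (2/781) = -1 since 781 mod 8 = 5, so (660/781) = (-1)^2·(165/781); sign now -1
reciprocity: (165/781) = +1·(781/165) since 165 mod 4 = 1, 781 mod 4 = 1; sign now -1
(781/165) = (121/165)   [reduce mod 165]
reciprocity: (121/165) = +1·(165/121) since 121 mod 4 = 1, 165 mod 4 = 1; sign now -1
(165/121) = (44/121)   [reduce mod 121]
44 = 2^2·11; (2/121) = +1 since 121 mod 8 = 1, so (44/121) = (+1)^2·(11/121); sign now -1
reciprocity: (11/121) = +1·(121/11) since 11 mod 4 = 3, 121 mod 4 = 1; sign now -1
(121/11) = (0/11)   [reduce mod 11]
(0/11) = 0   [gcd(a, n) > 1]; final value = 0

0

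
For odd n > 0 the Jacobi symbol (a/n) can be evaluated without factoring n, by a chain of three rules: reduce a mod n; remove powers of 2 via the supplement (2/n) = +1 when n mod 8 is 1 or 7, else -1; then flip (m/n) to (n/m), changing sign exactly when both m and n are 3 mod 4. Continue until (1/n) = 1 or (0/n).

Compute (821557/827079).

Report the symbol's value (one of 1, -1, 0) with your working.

0

reciprocity: (821557/827079) = +1·(827079/821557) since 821557 mod 4 = 1, 827079 mod 4 = 3; sign now +1
(827079/821557) = (5522/821557)   [reduce mod 821557]
5522 = 2^1·2761; (2/821557) = -1 since 821557 mod 8 = 5, so (5522/821557) = (-1)^1·(2761/821557); sign now -1
reciprocity: (2761/821557) = +1·(821557/2761) since 2761 mod 4 = 1, 821557 mod 4 = 1; sign now -1
(821557/2761) = (1540/2761)   [reduce mod 2761]
1540 = 2^2·385; (2/2761) = +1 since 2761 mod 8 = 1, so (1540/2761) = (+1)^2·(385/2761); sign now -1
reciprocity: (385/2761) = +1·(2761/385) since 385 mod 4 = 1, 2761 mod 4 = 1; sign now -1
(2761/385) = (66/385)   [reduce mod 385]
66 = 2^1·33; (2/385) = +1 since 385 mod 8 = 1, so (66/385) = (+1)^1·(33/385); sign now -1
reciprocity: (33/385) = +1·(385/33) since 33 mod 4 = 1, 385 mod 4 = 1; sign now -1
(385/33) = (22/33)   [reduce mod 33]
22 = 2^1·11; (2/33) = +1 since 33 mod 8 = 1, so (22/33) = (+1)^1·(11/33); sign now -1
reciprocity: (11/33) = +1·(33/11) since 11 mod 4 = 3, 33 mod 4 = 1; sign now -1
(33/11) = (0/11)   [reduce mod 11]
(0/11) = 0   [gcd(a, n) > 1]; final value = 0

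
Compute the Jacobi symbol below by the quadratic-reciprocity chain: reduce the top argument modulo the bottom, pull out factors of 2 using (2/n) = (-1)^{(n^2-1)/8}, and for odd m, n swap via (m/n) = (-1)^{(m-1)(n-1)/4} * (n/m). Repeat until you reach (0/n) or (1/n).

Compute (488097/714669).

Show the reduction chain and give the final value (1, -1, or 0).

0

reciprocity: (488097/714669) = +1·(714669/488097) since 488097 mod 4 = 1, 714669 mod 4 = 1; sign now +1
(714669/488097) = (226572/488097)   [reduce mod 488097]
226572 = 2^2·56643; (2/488097) = +1 since 488097 mod 8 = 1, so (226572/488097) = (+1)^2·(56643/488097); sign now +1
reciprocity: (56643/488097) = +1·(488097/56643) since 56643 mod 4 = 3, 488097 mod 4 = 1; sign now +1
(488097/56643) = (34953/56643)   [reduce mod 56643]
reciprocity: (34953/56643) = +1·(56643/34953) since 34953 mod 4 = 1, 56643 mod 4 = 3; sign now +1
(56643/34953) = (21690/34953)   [reduce mod 34953]
21690 = 2^1·10845; (2/34953) = +1 since 34953 mod 8 = 1, so (21690/34953) = (+1)^1·(10845/34953); sign now +1
reciprocity: (10845/34953) = +1·(34953/10845) since 10845 mod 4 = 1, 34953 mod 4 = 1; sign now +1
(34953/10845) = (2418/10845)   [reduce mod 10845]
2418 = 2^1·1209; (2/10845) = -1 since 10845 mod 8 = 5, so (2418/10845) = (-1)^1·(1209/10845); sign now -1
reciprocity: (1209/10845) = +1·(10845/1209) since 1209 mod 4 = 1, 10845 mod 4 = 1; sign now -1
(10845/1209) = (1173/1209)   [reduce mod 1209]
reciprocity: (1173/1209) = +1·(1209/1173) since 1173 mod 4 = 1, 1209 mod 4 = 1; sign now -1
(1209/1173) = (36/1173)   [reduce mod 1173]
36 = 2^2·9; (2/1173) = -1 since 1173 mod 8 = 5, so (36/1173) = (-1)^2·(9/1173); sign now -1
reciprocity: (9/1173) = +1·(1173/9) since 9 mod 4 = 1, 1173 mod 4 = 1; sign now -1
(1173/9) = (3/9)   [reduce mod 9]
reciprocity: (3/9) = +1·(9/3) since 3 mod 4 = 3, 9 mod 4 = 1; sign now -1
(9/3) = (0/3)   [reduce mod 3]
(0/3) = 0   [gcd(a, n) > 1]; final value = 0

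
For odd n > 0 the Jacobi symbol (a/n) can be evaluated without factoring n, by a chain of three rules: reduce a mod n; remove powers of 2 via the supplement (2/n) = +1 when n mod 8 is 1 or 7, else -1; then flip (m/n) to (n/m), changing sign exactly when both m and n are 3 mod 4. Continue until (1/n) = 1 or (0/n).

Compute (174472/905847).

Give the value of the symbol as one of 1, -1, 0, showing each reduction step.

factor out 2^3: 174472 = 2^3·21809; with 905847 mod 8 = 7, (2/905847) = +1; sign now +1; continue with (21809/905847)
flip (21809/905847) -> (905847/21809): both odd, 21809 mod 4 = 1, 905847 mod 4 = 3, so the flip contributes +1; sign now +1
(905847/21809): 905847 mod 21809 = 11678, so (905847/21809) = (11678/21809)
factor out 2^1: 11678 = 2^1·5839; with 21809 mod 8 = 1, (2/21809) = +1; sign now +1; continue with (5839/21809)
flip (5839/21809) -> (21809/5839): both odd, 5839 mod 4 = 3, 21809 mod 4 = 1, so the flip contributes +1; sign now +1
(21809/5839): 21809 mod 5839 = 4292, so (21809/5839) = (4292/5839)
factor out 2^2: 4292 = 2^2·1073; with 5839 mod 8 = 7, (2/5839) = +1; sign now +1; continue with (1073/5839)
flip (1073/5839) -> (5839/1073): both odd, 1073 mod 4 = 1, 5839 mod 4 = 3, so the flip contributes +1; sign now +1
(5839/1073): 5839 mod 1073 = 474, so (5839/1073) = (474/1073)
factor out 2^1: 474 = 2^1·237; with 1073 mod 8 = 1, (2/1073) = +1; sign now +1; continue with (237/1073)
flip (237/1073) -> (1073/237): both odd, 237 mod 4 = 1, 1073 mod 4 = 1, so the flip contributes +1; sign now +1
(1073/237): 1073 mod 237 = 125, so (1073/237) = (125/237)
flip (125/237) -> (237/125): both odd, 125 mod 4 = 1, 237 mod 4 = 1, so the flip contributes +1; sign now +1
(237/125): 237 mod 125 = 112, so (237/125) = (112/125)
factor out 2^4: 112 = 2^4·7; with 125 mod 8 = 5, (2/125) = -1; sign now +1; continue with (7/125)
flip (7/125) -> (125/7): both odd, 7 mod 4 = 3, 125 mod 4 = 1, so the flip contributes +1; sign now +1
(125/7): 125 mod 7 = 6, so (125/7) = (6/7)
factor out 2^1: 6 = 2^1·3; with 7 mod 8 = 7, (2/7) = +1; sign now +1; continue with (3/7)
flip (3/7) -> (7/3): both odd, 3 mod 4 = 3, 7 mod 4 = 3, so the flip contributes -1; sign now -1
(7/3): 7 mod 3 = 1, so (7/3) = (1/3)
reached (1/3) = 1, so the symbol is -1

-1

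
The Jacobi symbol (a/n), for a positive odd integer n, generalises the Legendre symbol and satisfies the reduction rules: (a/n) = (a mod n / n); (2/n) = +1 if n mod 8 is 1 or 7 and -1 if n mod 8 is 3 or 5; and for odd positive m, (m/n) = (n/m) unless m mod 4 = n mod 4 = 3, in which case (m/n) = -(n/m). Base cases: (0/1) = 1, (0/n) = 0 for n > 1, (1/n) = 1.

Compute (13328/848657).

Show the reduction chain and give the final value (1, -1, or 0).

0

factor out 2^4: 13328 = 2^4·833; with 848657 mod 8 = 1, (2/848657) = +1; sign now +1; continue with (833/848657)
flip (833/848657) -> (848657/833): both odd, 833 mod 4 = 1, 848657 mod 4 = 1, so the flip contributes +1; sign now +1
(848657/833): 848657 mod 833 = 663, so (848657/833) = (663/833)
flip (663/833) -> (833/663): both odd, 663 mod 4 = 3, 833 mod 4 = 1, so the flip contributes +1; sign now +1
(833/663): 833 mod 663 = 170, so (833/663) = (170/663)
factor out 2^1: 170 = 2^1·85; with 663 mod 8 = 7, (2/663) = +1; sign now +1; continue with (85/663)
flip (85/663) -> (663/85): both odd, 85 mod 4 = 1, 663 mod 4 = 3, so the flip contributes +1; sign now +1
(663/85): 663 mod 85 = 68, so (663/85) = (68/85)
factor out 2^2: 68 = 2^2·17; with 85 mod 8 = 5, (2/85) = -1; sign now +1; continue with (17/85)
flip (17/85) -> (85/17): both odd, 17 mod 4 = 1, 85 mod 4 = 1, so the flip contributes +1; sign now +1
(85/17): 85 mod 17 = 0, so (85/17) = (0/17)
reached (0/17); gcd(a, n) > 1, so (0/17) = 0 and the symbol is 0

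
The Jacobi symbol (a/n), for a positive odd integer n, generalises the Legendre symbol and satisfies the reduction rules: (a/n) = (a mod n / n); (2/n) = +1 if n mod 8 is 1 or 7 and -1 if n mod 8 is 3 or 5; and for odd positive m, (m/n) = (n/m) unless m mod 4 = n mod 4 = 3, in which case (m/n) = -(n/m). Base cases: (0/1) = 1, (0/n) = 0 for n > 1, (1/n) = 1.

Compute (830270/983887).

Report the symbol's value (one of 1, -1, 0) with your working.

1

830270 = 2^1·415135; (2/983887) = +1 since 983887 mod 8 = 7, so (830270/983887) = (+1)^1·(415135/983887); sign now +1
reciprocity: (415135/983887) = -1·(983887/415135) since 415135 mod 4 = 3, 983887 mod 4 = 3; sign now -1
(983887/415135) = (153617/415135)   [reduce mod 415135]
reciprocity: (153617/415135) = +1·(415135/153617) since 153617 mod 4 = 1, 415135 mod 4 = 3; sign now -1
(415135/153617) = (107901/153617)   [reduce mod 153617]
reciprocity: (107901/153617) = +1·(153617/107901) since 107901 mod 4 = 1, 153617 mod 4 = 1; sign now -1
(153617/107901) = (45716/107901)   [reduce mod 107901]
45716 = 2^2·11429; (2/107901) = -1 since 107901 mod 8 = 5, so (45716/107901) = (-1)^2·(11429/107901); sign now -1
reciprocity: (11429/107901) = +1·(107901/11429) since 11429 mod 4 = 1, 107901 mod 4 = 1; sign now -1
(107901/11429) = (5040/11429)   [reduce mod 11429]
5040 = 2^4·315; (2/11429) = -1 since 11429 mod 8 = 5, so (5040/11429) = (-1)^4·(315/11429); sign now -1
reciprocity: (315/11429) = +1·(11429/315) since 315 mod 4 = 3, 11429 mod 4 = 1; sign now -1
(11429/315) = (89/315)   [reduce mod 315]
reciprocity: (89/315) = +1·(315/89) since 89 mod 4 = 1, 315 mod 4 = 3; sign now -1
(315/89) = (48/89)   [reduce mod 89]
48 = 2^4·3; (2/89) = +1 since 89 mod 8 = 1, so (48/89) = (+1)^4·(3/89); sign now -1
reciprocity: (3/89) = +1·(89/3) since 3 mod 4 = 3, 89 mod 4 = 1; sign now -1
(89/3) = (2/3)   [reduce mod 3]
2 = 2^1·1; (2/3) = -1 since 3 mod 8 = 3, so (2/3) = (-1)^1·(1/3); sign now +1
(1/3) = 1; final value = sign = +1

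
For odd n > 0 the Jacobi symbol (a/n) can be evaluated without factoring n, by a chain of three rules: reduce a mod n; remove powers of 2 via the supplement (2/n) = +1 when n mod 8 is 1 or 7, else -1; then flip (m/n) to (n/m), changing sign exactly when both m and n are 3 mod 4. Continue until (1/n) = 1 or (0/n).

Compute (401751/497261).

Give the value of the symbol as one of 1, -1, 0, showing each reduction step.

reciprocity: (401751/497261) = +1·(497261/401751) since 401751 mod 4 = 3, 497261 mod 4 = 1; sign now +1
(497261/401751) = (95510/401751)   [reduce mod 401751]
95510 = 2^1·47755; (2/401751) = +1 since 401751 mod 8 = 7, so (95510/401751) = (+1)^1·(47755/401751); sign now +1
reciprocity: (47755/401751) = -1·(401751/47755) since 47755 mod 4 = 3, 401751 mod 4 = 3; sign now -1
(401751/47755) = (19711/47755)   [reduce mod 47755]
reciprocity: (19711/47755) = -1·(47755/19711) since 19711 mod 4 = 3, 47755 mod 4 = 3; sign now +1
(47755/19711) = (8333/19711)   [reduce mod 19711]
reciprocity: (8333/19711) = +1·(19711/8333) since 8333 mod 4 = 1, 19711 mod 4 = 3; sign now +1
(19711/8333) = (3045/8333)   [reduce mod 8333]
reciprocity: (3045/8333) = +1·(8333/3045) since 3045 mod 4 = 1, 8333 mod 4 = 1; sign now +1
(8333/3045) = (2243/3045)   [reduce mod 3045]
reciprocity: (2243/3045) = +1·(3045/2243) since 2243 mod 4 = 3, 3045 mod 4 = 1; sign now +1
(3045/2243) = (802/2243)   [reduce mod 2243]
802 = 2^1·401; (2/2243) = -1 since 2243 mod 8 = 3, so (802/2243) = (-1)^1·(401/2243); sign now -1
reciprocity: (401/2243) = +1·(2243/401) since 401 mod 4 = 1, 2243 mod 4 = 3; sign now -1
(2243/401) = (238/401)   [reduce mod 401]
238 = 2^1·119; (2/401) = +1 since 401 mod 8 = 1, so (238/401) = (+1)^1·(119/401); sign now -1
reciprocity: (119/401) = +1·(401/119) since 119 mod 4 = 3, 401 mod 4 = 1; sign now -1
(401/119) = (44/119)   [reduce mod 119]
44 = 2^2·11; (2/119) = +1 since 119 mod 8 = 7, so (44/119) = (+1)^2·(11/119); sign now -1
reciprocity: (11/119) = -1·(119/11) since 11 mod 4 = 3, 119 mod 4 = 3; sign now +1
(119/11) = (9/11)   [reduce mod 11]
reciprocity: (9/11) = +1·(11/9) since 9 mod 4 = 1, 11 mod 4 = 3; sign now +1
(11/9) = (2/9)   [reduce mod 9]
2 = 2^1·1; (2/9) = +1 since 9 mod 8 = 1, so (2/9) = (+1)^1·(1/9); sign now +1
(1/9) = 1; final value = sign = +1

1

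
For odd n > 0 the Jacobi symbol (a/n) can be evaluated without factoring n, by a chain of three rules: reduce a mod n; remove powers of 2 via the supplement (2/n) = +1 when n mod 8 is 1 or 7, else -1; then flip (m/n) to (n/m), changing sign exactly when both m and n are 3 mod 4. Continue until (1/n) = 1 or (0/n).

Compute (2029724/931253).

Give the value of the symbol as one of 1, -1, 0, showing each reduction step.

1

(2029724/931253) = (167218/931253)   [reduce mod 931253]
167218 = 2^1·83609; (2/931253) = -1 since 931253 mod 8 = 5, so (167218/931253) = (-1)^1·(83609/931253); sign now -1
reciprocity: (83609/931253) = +1·(931253/83609) since 83609 mod 4 = 1, 931253 mod 4 = 1; sign now -1
(931253/83609) = (11554/83609)   [reduce mod 83609]
11554 = 2^1·5777; (2/83609) = +1 since 83609 mod 8 = 1, so (11554/83609) = (+1)^1·(5777/83609); sign now -1
reciprocity: (5777/83609) = +1·(83609/5777) since 5777 mod 4 = 1, 83609 mod 4 = 1; sign now -1
(83609/5777) = (2731/5777)   [reduce mod 5777]
reciprocity: (2731/5777) = +1·(5777/2731) since 2731 mod 4 = 3, 5777 mod 4 = 1; sign now -1
(5777/2731) = (315/2731)   [reduce mod 2731]
reciprocity: (315/2731) = -1·(2731/315) since 315 mod 4 = 3, 2731 mod 4 = 3; sign now +1
(2731/315) = (211/315)   [reduce mod 315]
reciprocity: (211/315) = -1·(315/211) since 211 mod 4 = 3, 315 mod 4 = 3; sign now -1
(315/211) = (104/211)   [reduce mod 211]
104 = 2^3·13; (2/211) = -1 since 211 mod 8 = 3, so (104/211) = (-1)^3·(13/211); sign now +1
reciprocity: (13/211) = +1·(211/13) since 13 mod 4 = 1, 211 mod 4 = 3; sign now +1
(211/13) = (3/13)   [reduce mod 13]
reciprocity: (3/13) = +1·(13/3) since 3 mod 4 = 3, 13 mod 4 = 1; sign now +1
(13/3) = (1/3)   [reduce mod 3]
(1/3) = 1; final value = sign = +1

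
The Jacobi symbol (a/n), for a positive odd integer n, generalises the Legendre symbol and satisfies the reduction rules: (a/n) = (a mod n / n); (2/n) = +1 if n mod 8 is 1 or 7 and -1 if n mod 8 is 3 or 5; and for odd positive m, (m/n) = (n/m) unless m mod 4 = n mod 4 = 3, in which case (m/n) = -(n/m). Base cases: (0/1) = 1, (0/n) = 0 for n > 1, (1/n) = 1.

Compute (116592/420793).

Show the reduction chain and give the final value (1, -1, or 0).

1

116592 = 2^4·7287; (2/420793) = +1 since 420793 mod 8 = 1, so (116592/420793) = (+1)^4·(7287/420793); sign now +1
reciprocity: (7287/420793) = +1·(420793/7287) since 7287 mod 4 = 3, 420793 mod 4 = 1; sign now +1
(420793/7287) = (5434/7287)   [reduce mod 7287]
5434 = 2^1·2717; (2/7287) = +1 since 7287 mod 8 = 7, so (5434/7287) = (+1)^1·(2717/7287); sign now +1
reciprocity: (2717/7287) = +1·(7287/2717) since 2717 mod 4 = 1, 7287 mod 4 = 3; sign now +1
(7287/2717) = (1853/2717)   [reduce mod 2717]
reciprocity: (1853/2717) = +1·(2717/1853) since 1853 mod 4 = 1, 2717 mod 4 = 1; sign now +1
(2717/1853) = (864/1853)   [reduce mod 1853]
864 = 2^5·27; (2/1853) = -1 since 1853 mod 8 = 5, so (864/1853) = (-1)^5·(27/1853); sign now -1
reciprocity: (27/1853) = +1·(1853/27) since 27 mod 4 = 3, 1853 mod 4 = 1; sign now -1
(1853/27) = (17/27)   [reduce mod 27]
reciprocity: (17/27) = +1·(27/17) since 17 mod 4 = 1, 27 mod 4 = 3; sign now -1
(27/17) = (10/17)   [reduce mod 17]
10 = 2^1·5; (2/17) = +1 since 17 mod 8 = 1, so (10/17) = (+1)^1·(5/17); sign now -1
reciprocity: (5/17) = +1·(17/5) since 5 mod 4 = 1, 17 mod 4 = 1; sign now -1
(17/5) = (2/5)   [reduce mod 5]
2 = 2^1·1; (2/5) = -1 since 5 mod 8 = 5, so (2/5) = (-1)^1·(1/5); sign now +1
(1/5) = 1; final value = sign = +1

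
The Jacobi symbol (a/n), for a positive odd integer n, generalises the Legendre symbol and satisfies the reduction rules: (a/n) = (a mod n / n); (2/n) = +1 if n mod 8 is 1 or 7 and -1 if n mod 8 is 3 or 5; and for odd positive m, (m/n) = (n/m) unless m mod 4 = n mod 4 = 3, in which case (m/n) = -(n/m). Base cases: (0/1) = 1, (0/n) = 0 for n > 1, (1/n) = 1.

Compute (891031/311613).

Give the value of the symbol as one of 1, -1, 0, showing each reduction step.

(891031/311613): 891031 mod 311613 = 267805, so (891031/311613) = (267805/311613)
flip (267805/311613) -> (311613/267805): both odd, 267805 mod 4 = 1, 311613 mod 4 = 1, so the flip contributes +1; sign now +1
(311613/267805): 311613 mod 267805 = 43808, so (311613/267805) = (43808/267805)
factor out 2^5: 43808 = 2^5·1369; with 267805 mod 8 = 5, (2/267805) = -1; sign now -1; continue with (1369/267805)
flip (1369/267805) -> (267805/1369): both odd, 1369 mod 4 = 1, 267805 mod 4 = 1, so the flip contributes +1; sign now -1
(267805/1369): 267805 mod 1369 = 850, so (267805/1369) = (850/1369)
factor out 2^1: 850 = 2^1·425; with 1369 mod 8 = 1, (2/1369) = +1; sign now -1; continue with (425/1369)
flip (425/1369) -> (1369/425): both odd, 425 mod 4 = 1, 1369 mod 4 = 1, so the flip contributes +1; sign now -1
(1369/425): 1369 mod 425 = 94, so (1369/425) = (94/425)
factor out 2^1: 94 = 2^1·47; with 425 mod 8 = 1, (2/425) = +1; sign now -1; continue with (47/425)
flip (47/425) -> (425/47): both odd, 47 mod 4 = 3, 425 mod 4 = 1, so the flip contributes +1; sign now -1
(425/47): 425 mod 47 = 2, so (425/47) = (2/47)
factor out 2^1: 2 = 2^1·1; with 47 mod 8 = 7, (2/47) = +1; sign now -1; continue with (1/47)
reached (1/47) = 1, so the symbol is -1

-1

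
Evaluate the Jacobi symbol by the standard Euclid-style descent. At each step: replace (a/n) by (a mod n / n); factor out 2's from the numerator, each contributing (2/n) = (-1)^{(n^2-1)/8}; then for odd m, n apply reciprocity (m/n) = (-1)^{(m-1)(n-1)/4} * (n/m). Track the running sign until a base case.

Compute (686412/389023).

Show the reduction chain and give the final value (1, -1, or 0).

(686412/389023): 686412 mod 389023 = 297389, so (686412/389023) = (297389/389023)
flip (297389/389023) -> (389023/297389): both odd, 297389 mod 4 = 1, 389023 mod 4 = 3, so the flip contributes +1; sign now +1
(389023/297389): 389023 mod 297389 = 91634, so (389023/297389) = (91634/297389)
factor out 2^1: 91634 = 2^1·45817; with 297389 mod 8 = 5, (2/297389) = -1; sign now -1; continue with (45817/297389)
flip (45817/297389) -> (297389/45817): both odd, 45817 mod 4 = 1, 297389 mod 4 = 1, so the flip contributes +1; sign now -1
(297389/45817): 297389 mod 45817 = 22487, so (297389/45817) = (22487/45817)
flip (22487/45817) -> (45817/22487): both odd, 22487 mod 4 = 3, 45817 mod 4 = 1, so the flip contributes +1; sign now -1
(45817/22487): 45817 mod 22487 = 843, so (45817/22487) = (843/22487)
flip (843/22487) -> (22487/843): both odd, 843 mod 4 = 3, 22487 mod 4 = 3, so the flip contributes -1; sign now +1
(22487/843): 22487 mod 843 = 569, so (22487/843) = (569/843)
flip (569/843) -> (843/569): both odd, 569 mod 4 = 1, 843 mod 4 = 3, so the flip contributes +1; sign now +1
(843/569): 843 mod 569 = 274, so (843/569) = (274/569)
factor out 2^1: 274 = 2^1·137; with 569 mod 8 = 1, (2/569) = +1; sign now +1; continue with (137/569)
flip (137/569) -> (569/137): both odd, 137 mod 4 = 1, 569 mod 4 = 1, so the flip contributes +1; sign now +1
(569/137): 569 mod 137 = 21, so (569/137) = (21/137)
flip (21/137) -> (137/21): both odd, 21 mod 4 = 1, 137 mod 4 = 1, so the flip contributes +1; sign now +1
(137/21): 137 mod 21 = 11, so (137/21) = (11/21)
flip (11/21) -> (21/11): both odd, 11 mod 4 = 3, 21 mod 4 = 1, so the flip contributes +1; sign now +1
(21/11): 21 mod 11 = 10, so (21/11) = (10/11)
factor out 2^1: 10 = 2^1·5; with 11 mod 8 = 3, (2/11) = -1; sign now -1; continue with (5/11)
flip (5/11) -> (11/5): both odd, 5 mod 4 = 1, 11 mod 4 = 3, so the flip contributes +1; sign now -1
(11/5): 11 mod 5 = 1, so (11/5) = (1/5)
reached (1/5) = 1, so the symbol is -1

-1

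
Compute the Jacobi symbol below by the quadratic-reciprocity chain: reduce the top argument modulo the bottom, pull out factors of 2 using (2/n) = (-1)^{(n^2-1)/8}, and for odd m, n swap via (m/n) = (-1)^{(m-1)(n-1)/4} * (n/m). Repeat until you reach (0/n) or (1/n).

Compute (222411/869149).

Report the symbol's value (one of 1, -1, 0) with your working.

-1

flip (222411/869149) -> (869149/222411): both odd, 222411 mod 4 = 3, 869149 mod 4 = 1, so the flip contributes +1; sign now +1
(869149/222411): 869149 mod 222411 = 201916, so (869149/222411) = (201916/222411)
factor out 2^2: 201916 = 2^2·50479; with 222411 mod 8 = 3, (2/222411) = -1; sign now +1; continue with (50479/222411)
flip (50479/222411) -> (222411/50479): both odd, 50479 mod 4 = 3, 222411 mod 4 = 3, so the flip contributes -1; sign now -1
(222411/50479): 222411 mod 50479 = 20495, so (222411/50479) = (20495/50479)
flip (20495/50479) -> (50479/20495): both odd, 20495 mod 4 = 3, 50479 mod 4 = 3, so the flip contributes -1; sign now +1
(50479/20495): 50479 mod 20495 = 9489, so (50479/20495) = (9489/20495)
flip (9489/20495) -> (20495/9489): both odd, 9489 mod 4 = 1, 20495 mod 4 = 3, so the flip contributes +1; sign now +1
(20495/9489): 20495 mod 9489 = 1517, so (20495/9489) = (1517/9489)
flip (1517/9489) -> (9489/1517): both odd, 1517 mod 4 = 1, 9489 mod 4 = 1, so the flip contributes +1; sign now +1
(9489/1517): 9489 mod 1517 = 387, so (9489/1517) = (387/1517)
flip (387/1517) -> (1517/387): both odd, 387 mod 4 = 3, 1517 mod 4 = 1, so the flip contributes +1; sign now +1
(1517/387): 1517 mod 387 = 356, so (1517/387) = (356/387)
factor out 2^2: 356 = 2^2·89; with 387 mod 8 = 3, (2/387) = -1; sign now +1; continue with (89/387)
flip (89/387) -> (387/89): both odd, 89 mod 4 = 1, 387 mod 4 = 3, so the flip contributes +1; sign now +1
(387/89): 387 mod 89 = 31, so (387/89) = (31/89)
flip (31/89) -> (89/31): both odd, 31 mod 4 = 3, 89 mod 4 = 1, so the flip contributes +1; sign now +1
(89/31): 89 mod 31 = 27, so (89/31) = (27/31)
flip (27/31) -> (31/27): both odd, 27 mod 4 = 3, 31 mod 4 = 3, so the flip contributes -1; sign now -1
(31/27): 31 mod 27 = 4, so (31/27) = (4/27)
factor out 2^2: 4 = 2^2·1; with 27 mod 8 = 3, (2/27) = -1; sign now -1; continue with (1/27)
reached (1/27) = 1, so the symbol is -1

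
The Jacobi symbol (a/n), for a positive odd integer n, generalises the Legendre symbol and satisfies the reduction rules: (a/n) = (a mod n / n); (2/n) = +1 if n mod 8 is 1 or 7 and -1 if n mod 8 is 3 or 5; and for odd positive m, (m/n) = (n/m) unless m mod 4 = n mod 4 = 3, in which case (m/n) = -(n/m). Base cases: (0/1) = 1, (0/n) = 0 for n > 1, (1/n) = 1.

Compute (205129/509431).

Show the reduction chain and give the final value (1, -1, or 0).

-1

reciprocity: (205129/509431) = +1·(509431/205129) since 205129 mod 4 = 1, 509431 mod 4 = 3; sign now +1
(509431/205129) = (99173/205129)   [reduce mod 205129]
reciprocity: (99173/205129) = +1·(205129/99173) since 99173 mod 4 = 1, 205129 mod 4 = 1; sign now +1
(205129/99173) = (6783/99173)   [reduce mod 99173]
reciprocity: (6783/99173) = +1·(99173/6783) since 6783 mod 4 = 3, 99173 mod 4 = 1; sign now +1
(99173/6783) = (4211/6783)   [reduce mod 6783]
reciprocity: (4211/6783) = -1·(6783/4211) since 4211 mod 4 = 3, 6783 mod 4 = 3; sign now -1
(6783/4211) = (2572/4211)   [reduce mod 4211]
2572 = 2^2·643; (2/4211) = -1 since 4211 mod 8 = 3, so (2572/4211) = (-1)^2·(643/4211); sign now -1
reciprocity: (643/4211) = -1·(4211/643) since 643 mod 4 = 3, 4211 mod 4 = 3; sign now +1
(4211/643) = (353/643)   [reduce mod 643]
reciprocity: (353/643) = +1·(643/353) since 353 mod 4 = 1, 643 mod 4 = 3; sign now +1
(643/353) = (290/353)   [reduce mod 353]
290 = 2^1·145; (2/353) = +1 since 353 mod 8 = 1, so (290/353) = (+1)^1·(145/353); sign now +1
reciprocity: (145/353) = +1·(353/145) since 145 mod 4 = 1, 353 mod 4 = 1; sign now +1
(353/145) = (63/145)   [reduce mod 145]
reciprocity: (63/145) = +1·(145/63) since 63 mod 4 = 3, 145 mod 4 = 1; sign now +1
(145/63) = (19/63)   [reduce mod 63]
reciprocity: (19/63) = -1·(63/19) since 19 mod 4 = 3, 63 mod 4 = 3; sign now -1
(63/19) = (6/19)   [reduce mod 19]
6 = 2^1·3; (2/19) = -1 since 19 mod 8 = 3, so (6/19) = (-1)^1·(3/19); sign now +1
reciprocity: (3/19) = -1·(19/3) since 3 mod 4 = 3, 19 mod 4 = 3; sign now -1
(19/3) = (1/3)   [reduce mod 3]
(1/3) = 1; final value = sign = -1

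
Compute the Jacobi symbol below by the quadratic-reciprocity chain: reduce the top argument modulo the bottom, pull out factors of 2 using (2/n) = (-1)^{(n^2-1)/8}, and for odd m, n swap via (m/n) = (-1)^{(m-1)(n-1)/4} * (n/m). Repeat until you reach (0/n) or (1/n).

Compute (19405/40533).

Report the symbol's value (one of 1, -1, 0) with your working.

1

flip (19405/40533) -> (40533/19405): both odd, 19405 mod 4 = 1, 40533 mod 4 = 1, so the flip contributes +1; sign now +1
(40533/19405): 40533 mod 19405 = 1723, so (40533/19405) = (1723/19405)
flip (1723/19405) -> (19405/1723): both odd, 1723 mod 4 = 3, 19405 mod 4 = 1, so the flip contributes +1; sign now +1
(19405/1723): 19405 mod 1723 = 452, so (19405/1723) = (452/1723)
factor out 2^2: 452 = 2^2·113; with 1723 mod 8 = 3, (2/1723) = -1; sign now +1; continue with (113/1723)
flip (113/1723) -> (1723/113): both odd, 113 mod 4 = 1, 1723 mod 4 = 3, so the flip contributes +1; sign now +1
(1723/113): 1723 mod 113 = 28, so (1723/113) = (28/113)
factor out 2^2: 28 = 2^2·7; with 113 mod 8 = 1, (2/113) = +1; sign now +1; continue with (7/113)
flip (7/113) -> (113/7): both odd, 7 mod 4 = 3, 113 mod 4 = 1, so the flip contributes +1; sign now +1
(113/7): 113 mod 7 = 1, so (113/7) = (1/7)
reached (1/7) = 1, so the symbol is +1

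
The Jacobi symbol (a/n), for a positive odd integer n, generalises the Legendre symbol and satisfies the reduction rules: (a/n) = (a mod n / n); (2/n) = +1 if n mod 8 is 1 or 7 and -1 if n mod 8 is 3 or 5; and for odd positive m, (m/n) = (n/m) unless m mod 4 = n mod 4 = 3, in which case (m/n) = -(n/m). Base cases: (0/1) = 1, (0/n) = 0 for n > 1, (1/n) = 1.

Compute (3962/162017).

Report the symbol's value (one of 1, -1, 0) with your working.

1

factor out 2^1: 3962 = 2^1·1981; with 162017 mod 8 = 1, (2/162017) = +1; sign now +1; continue with (1981/162017)
flip (1981/162017) -> (162017/1981): both odd, 1981 mod 4 = 1, 162017 mod 4 = 1, so the flip contributes +1; sign now +1
(162017/1981): 162017 mod 1981 = 1556, so (162017/1981) = (1556/1981)
factor out 2^2: 1556 = 2^2·389; with 1981 mod 8 = 5, (2/1981) = -1; sign now +1; continue with (389/1981)
flip (389/1981) -> (1981/389): both odd, 389 mod 4 = 1, 1981 mod 4 = 1, so the flip contributes +1; sign now +1
(1981/389): 1981 mod 389 = 36, so (1981/389) = (36/389)
factor out 2^2: 36 = 2^2·9; with 389 mod 8 = 5, (2/389) = -1; sign now +1; continue with (9/389)
flip (9/389) -> (389/9): both odd, 9 mod 4 = 1, 389 mod 4 = 1, so the flip contributes +1; sign now +1
(389/9): 389 mod 9 = 2, so (389/9) = (2/9)
factor out 2^1: 2 = 2^1·1; with 9 mod 8 = 1, (2/9) = +1; sign now +1; continue with (1/9)
reached (1/9) = 1, so the symbol is +1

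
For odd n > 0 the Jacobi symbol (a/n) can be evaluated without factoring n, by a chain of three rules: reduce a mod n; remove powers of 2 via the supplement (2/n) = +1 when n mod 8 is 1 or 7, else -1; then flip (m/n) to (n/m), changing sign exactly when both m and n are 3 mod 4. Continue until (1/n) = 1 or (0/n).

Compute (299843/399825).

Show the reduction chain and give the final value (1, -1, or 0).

reciprocity: (299843/399825) = +1·(399825/299843) since 299843 mod 4 = 3, 399825 mod 4 = 1; sign now +1
(399825/299843) = (99982/299843)   [reduce mod 299843]
99982 = 2^1·49991; (2/299843) = -1 since 299843 mod 8 = 3, so (99982/299843) = (-1)^1·(49991/299843); sign now -1
reciprocity: (49991/299843) = -1·(299843/49991) since 49991 mod 4 = 3, 299843 mod 4 = 3; sign now +1
(299843/49991) = (49888/49991)   [reduce mod 49991]
49888 = 2^5·1559; (2/49991) = +1 since 49991 mod 8 = 7, so (49888/49991) = (+1)^5·(1559/49991); sign now +1
reciprocity: (1559/49991) = -1·(49991/1559) since 1559 mod 4 = 3, 49991 mod 4 = 3; sign now -1
(49991/1559) = (103/1559)   [reduce mod 1559]
reciprocity: (103/1559) = -1·(1559/103) since 103 mod 4 = 3, 1559 mod 4 = 3; sign now +1
(1559/103) = (14/103)   [reduce mod 103]
14 = 2^1·7; (2/103) = +1 since 103 mod 8 = 7, so (14/103) = (+1)^1·(7/103); sign now +1
reciprocity: (7/103) = -1·(103/7) since 7 mod 4 = 3, 103 mod 4 = 3; sign now -1
(103/7) = (5/7)   [reduce mod 7]
reciprocity: (5/7) = +1·(7/5) since 5 mod 4 = 1, 7 mod 4 = 3; sign now -1
(7/5) = (2/5)   [reduce mod 5]
2 = 2^1·1; (2/5) = -1 since 5 mod 8 = 5, so (2/5) = (-1)^1·(1/5); sign now +1
(1/5) = 1; final value = sign = +1

1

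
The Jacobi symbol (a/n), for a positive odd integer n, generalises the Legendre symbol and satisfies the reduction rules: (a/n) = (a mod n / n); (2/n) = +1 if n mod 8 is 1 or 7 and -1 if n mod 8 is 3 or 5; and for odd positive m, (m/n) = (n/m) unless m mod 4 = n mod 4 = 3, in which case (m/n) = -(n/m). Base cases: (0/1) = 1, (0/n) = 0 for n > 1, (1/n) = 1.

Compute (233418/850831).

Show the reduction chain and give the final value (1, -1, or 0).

1

factor out 2^1: 233418 = 2^1·116709; with 850831 mod 8 = 7, (2/850831) = +1; sign now +1; continue with (116709/850831)
flip (116709/850831) -> (850831/116709): both odd, 116709 mod 4 = 1, 850831 mod 4 = 3, so the flip contributes +1; sign now +1
(850831/116709): 850831 mod 116709 = 33868, so (850831/116709) = (33868/116709)
factor out 2^2: 33868 = 2^2·8467; with 116709 mod 8 = 5, (2/116709) = -1; sign now +1; continue with (8467/116709)
flip (8467/116709) -> (116709/8467): both odd, 8467 mod 4 = 3, 116709 mod 4 = 1, so the flip contributes +1; sign now +1
(116709/8467): 116709 mod 8467 = 6638, so (116709/8467) = (6638/8467)
factor out 2^1: 6638 = 2^1·3319; with 8467 mod 8 = 3, (2/8467) = -1; sign now -1; continue with (3319/8467)
flip (3319/8467) -> (8467/3319): both odd, 3319 mod 4 = 3, 8467 mod 4 = 3, so the flip contributes -1; sign now +1
(8467/3319): 8467 mod 3319 = 1829, so (8467/3319) = (1829/3319)
flip (1829/3319) -> (3319/1829): both odd, 1829 mod 4 = 1, 3319 mod 4 = 3, so the flip contributes +1; sign now +1
(3319/1829): 3319 mod 1829 = 1490, so (3319/1829) = (1490/1829)
factor out 2^1: 1490 = 2^1·745; with 1829 mod 8 = 5, (2/1829) = -1; sign now -1; continue with (745/1829)
flip (745/1829) -> (1829/745): both odd, 745 mod 4 = 1, 1829 mod 4 = 1, so the flip contributes +1; sign now -1
(1829/745): 1829 mod 745 = 339, so (1829/745) = (339/745)
flip (339/745) -> (745/339): both odd, 339 mod 4 = 3, 745 mod 4 = 1, so the flip contributes +1; sign now -1
(745/339): 745 mod 339 = 67, so (745/339) = (67/339)
flip (67/339) -> (339/67): both odd, 67 mod 4 = 3, 339 mod 4 = 3, so the flip contributes -1; sign now +1
(339/67): 339 mod 67 = 4, so (339/67) = (4/67)
factor out 2^2: 4 = 2^2·1; with 67 mod 8 = 3, (2/67) = -1; sign now +1; continue with (1/67)
reached (1/67) = 1, so the symbol is +1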